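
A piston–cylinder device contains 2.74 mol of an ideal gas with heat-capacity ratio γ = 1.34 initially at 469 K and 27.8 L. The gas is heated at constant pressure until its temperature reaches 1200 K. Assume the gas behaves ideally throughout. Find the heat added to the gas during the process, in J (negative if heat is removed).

P₁ = nRT₁/V₁ = 2.74×8.314×469/27.8 = 384 kPa.
Isobaric: P stays 384 kPa; V/T = const ⇒ T₂ = 1200 K, V₂ = 71.1 L.
W = PΔV = 384×(71.1−27.8) kPa·L = 16700 J.
ΔU = nCvΔT = 2.74×24.5×(1200−469) = 49000 J.
Q = ΔU + W = nCpΔT = 65600 J.

65600 J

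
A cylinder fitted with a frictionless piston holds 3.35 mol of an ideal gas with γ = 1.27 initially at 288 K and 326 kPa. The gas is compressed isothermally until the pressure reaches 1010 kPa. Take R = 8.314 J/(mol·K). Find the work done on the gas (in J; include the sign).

V₁ = nRT₁/P₁ = 3.35×8.314×288/326 = 24.6 L.
Isothermal: T stays 288 K; PV = const ⇒ V₂ = 7.94 L, P₂ = 1010 kPa.
W = nRT ln(V₂/V₁) = 3.35×8.314×288×ln(0.323) = -9070 J.
Work done on the gas = −W_by = 9070 J.

9070 J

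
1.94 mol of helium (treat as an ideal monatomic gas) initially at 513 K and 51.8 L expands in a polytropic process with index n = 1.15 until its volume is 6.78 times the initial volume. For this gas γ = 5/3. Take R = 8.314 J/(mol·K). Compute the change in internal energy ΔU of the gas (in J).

-3100 J

P₁ = nRT₁/V₁ = 1.94×8.314×513/51.8 = 160 kPa.
Polytropic n=1.15: T₂ = T₁(V₁/V₂)^(n−1) = 513×(0.147)^0.15 = 385 K; P₂ = P₁(V₁/V₂)^n = 17.7 kPa.
For an ideal gas ΔU = nCvΔT with Cv = (3/2)R = 12.5 J/(mol·K).
ΔU = 1.94×12.5×(385−513) = -3100 J.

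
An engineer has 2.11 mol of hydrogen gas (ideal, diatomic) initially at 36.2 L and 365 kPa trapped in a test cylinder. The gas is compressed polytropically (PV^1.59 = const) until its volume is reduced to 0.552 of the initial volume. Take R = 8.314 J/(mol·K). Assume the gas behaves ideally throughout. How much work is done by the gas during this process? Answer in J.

T₁ = P₁V₁/(nR) = 365×36.2/(2.11×8.314) = 753 K.
Polytropic n=1.59: T₂ = T₁(V₁/V₂)^(n−1) = 753×(1.81)^0.59 = 1070 K; P₂ = P₁(V₁/V₂)^n = 939 kPa.
W = (P₁V₁−P₂V₂)/(n−1) = (365×36.2−939×20.0)/0.59 = -9400 J.

-9400 J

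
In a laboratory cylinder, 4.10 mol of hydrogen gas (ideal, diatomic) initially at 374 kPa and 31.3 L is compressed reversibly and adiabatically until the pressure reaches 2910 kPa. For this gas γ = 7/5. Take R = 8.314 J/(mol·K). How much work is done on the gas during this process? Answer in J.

T₁ = P₁V₁/(nR) = 374×31.3/(4.10×8.314) = 343 K.
Adiabatic: T₂/T₁ = (P₂/P₁)^((γ−1)/γ) ⇒ T₂ = 343×(7.78)^0.286 = 617 K; V₂ = 7.23 L.
ΔU = nCvΔT = 4.10×20.8×(617−343) = 23300 J.
Q = 0 for an adiabatic process, so W = −ΔU = -23300 J.
Work done on the gas = −W_by = 23300 J.

23300 J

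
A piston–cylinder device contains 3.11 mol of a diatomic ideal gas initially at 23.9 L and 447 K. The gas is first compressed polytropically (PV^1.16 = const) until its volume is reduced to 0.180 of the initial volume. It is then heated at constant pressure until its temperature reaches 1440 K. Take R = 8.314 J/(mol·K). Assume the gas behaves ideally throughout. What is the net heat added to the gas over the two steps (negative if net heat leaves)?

63400 J

P₁ = nRT₁/V₁ = 3.11×8.314×447/23.9 = 484 kPa.
Step 1 — Polytropic n=1.16: T₂ = T₁(V₁/V₂)^(n−1) = 447×(5.56)^0.16 = 588 K; P₂ = P₁(V₁/V₂)^n = 3530 kPa.
W = (P₁V₁−P₂V₂)/(n−1) = (484×23.9−3530×4.30)/0.16 = -22800 J.
ΔU = nCvΔT = 3.11×20.8×(588−447) = 9120 J.
Q = ΔU + W = -13700 J.
State after step 1: P = 3530 kPa, V = 4.30 L, T = 588 K.
Step 2 — Isobaric: P stays 3530 kPa; V/T = const ⇒ T₂ = 1440 K, V₂ = 10.5 L.
W = PΔV = 3530×(10.5−4.30) kPa·L = 22000 J.
ΔU = nCvΔT = 3.11×20.8×(1440−588) = 55100 J.
Q = ΔU + W = nCpΔT = 77100 J.
Net over both steps: W = -778 J, Q = 63400 J, ΔU = 64200 J.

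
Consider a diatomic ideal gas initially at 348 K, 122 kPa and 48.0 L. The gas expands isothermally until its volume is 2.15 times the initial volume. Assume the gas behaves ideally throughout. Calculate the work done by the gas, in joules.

4480 J

n = P₁V₁/(RT₁) = 122×48.0/(8.314×348) = 2.02 mol.
Isothermal: T stays 348 K; PV = const ⇒ V₂ = 103 L, P₂ = 56.7 kPa.
W = nRT ln(V₂/V₁) = 2.02×8.314×348×ln(2.15) = 4480 J.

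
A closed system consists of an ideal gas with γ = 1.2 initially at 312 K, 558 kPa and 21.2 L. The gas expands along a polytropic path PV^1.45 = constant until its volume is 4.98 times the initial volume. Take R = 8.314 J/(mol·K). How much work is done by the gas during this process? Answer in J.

n = P₁V₁/(RT₁) = 558×21.2/(8.314×312) = 4.56 mol.
Polytropic n=1.45: T₂ = T₁(V₁/V₂)^(n−1) = 312×(0.201)^0.45 = 151 K; P₂ = P₁(V₁/V₂)^n = 54.4 kPa.
W = (P₁V₁−P₂V₂)/(n−1) = (558×21.2−54.4×106)/0.45 = 13500 J.

13500 J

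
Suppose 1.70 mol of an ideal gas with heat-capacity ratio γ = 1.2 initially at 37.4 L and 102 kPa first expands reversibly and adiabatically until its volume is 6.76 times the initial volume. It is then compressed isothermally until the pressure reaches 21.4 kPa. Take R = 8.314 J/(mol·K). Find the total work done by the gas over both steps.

T₁ = P₁V₁/(nR) = 102×37.4/(1.70×8.314) = 270 K.
Step 1 — Adiabatic: TV^(γ−1) = const ⇒ T₂ = 270×(0.148)^0.200 = 184 K; PV^γ = const ⇒ P₂ = 10.3 kPa.
ΔU = nCvΔT = 1.70×41.6×(184−270) = -6060 J.
Q = 0 for an adiabatic process, so W = −ΔU = 6060 J.
State after step 1: P = 10.3 kPa, V = 253 L, T = 184 K.
Step 2 — Isothermal: T stays 184 K; PV = const ⇒ V₂ = 122 L, P₂ = 21.4 kPa.
ΔU = 0 (ideal gas, T constant).
W = nRT ln(V₂/V₁) = 1.70×8.314×184×ln(0.481) = -1900 J.
Q = ΔU + W = -1900 J.
Net over both steps: W = 4150 J, Q = -1900 J, ΔU = -6060 J.

4150 J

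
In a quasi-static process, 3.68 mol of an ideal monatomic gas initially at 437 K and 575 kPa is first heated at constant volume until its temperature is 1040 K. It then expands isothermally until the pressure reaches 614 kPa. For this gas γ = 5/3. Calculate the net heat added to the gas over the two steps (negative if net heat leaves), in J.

53200 J

V₁ = nRT₁/P₁ = 3.68×8.314×437/575 = 23.3 L.
Step 1 — Isochoric: V stays 23.3 L; P/T = const ⇒ T₂ = 1040 K, P₂ = 1370 kPa.
W = 0 (no volume change).
ΔU = nCvΔT = 3.68×12.5×(1040−437) = 27700 J.
Q = ΔU = 27700 J.
State after step 1: P = 1370 kPa, V = 23.3 L, T = 1040 K.
Step 2 — Isothermal: T stays 1040 K; PV = const ⇒ V₂ = 51.8 L, P₂ = 614 kPa.
ΔU = 0 (ideal gas, T constant).
W = nRT ln(V₂/V₁) = 3.68×8.314×1040×ln(2.23) = 25500 J.
Q = ΔU + W = 25500 J.
Net over both steps: W = 25500 J, Q = 53200 J, ΔU = 27700 J.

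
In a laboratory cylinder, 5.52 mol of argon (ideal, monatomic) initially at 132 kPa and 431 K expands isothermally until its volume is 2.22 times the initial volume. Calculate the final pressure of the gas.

V₁ = nRT₁/P₁ = 5.52×8.314×431/132 = 150 L.
Isothermal: T stays 431 K; PV = const ⇒ V₂ = 333 L, P₂ = 59.5 kPa.

59.5 kPa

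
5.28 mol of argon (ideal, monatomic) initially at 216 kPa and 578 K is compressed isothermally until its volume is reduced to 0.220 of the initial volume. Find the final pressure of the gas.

V₁ = nRT₁/P₁ = 5.28×8.314×578/216 = 117 L.
Isothermal: T stays 578 K; PV = const ⇒ V₂ = 25.8 L, P₂ = 982 kPa.

982 kPa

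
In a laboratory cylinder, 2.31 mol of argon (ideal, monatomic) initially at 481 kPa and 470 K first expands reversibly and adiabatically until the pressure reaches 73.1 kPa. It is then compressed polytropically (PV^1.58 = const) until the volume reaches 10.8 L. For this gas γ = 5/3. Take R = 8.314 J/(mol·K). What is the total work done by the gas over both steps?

-4950 J

V₁ = nRT₁/P₁ = 2.31×8.314×470/481 = 18.8 L.
Step 1 — Adiabatic: T₂/T₁ = (P₂/P₁)^((γ−1)/γ) ⇒ T₂ = 470×(0.152)^0.400 = 221 K; V₂ = 58.1 L.
ΔU = nCvΔT = 2.31×12.5×(221−470) = -7170 J.
Q = 0 for an adiabatic process, so W = −ΔU = 7170 J.
State after step 1: P = 73.1 kPa, V = 58.1 L, T = 221 K.
Step 2 — Polytropic n=1.58: T₂ = T₁(V₁/V₂)^(n−1) = 221×(5.38)^0.58 = 587 K; P₂ = P₁(V₁/V₂)^n = 1040 kPa.
W = (P₁V₁−P₂V₂)/(n−1) = (73.1×58.1−1040×10.8)/0.58 = -12100 J.
ΔU = nCvΔT = 2.31×12.5×(587−221) = 10500 J.
Q = ΔU + W = -1580 J.
Net over both steps: W = -4950 J, Q = -1580 J, ΔU = 3370 J.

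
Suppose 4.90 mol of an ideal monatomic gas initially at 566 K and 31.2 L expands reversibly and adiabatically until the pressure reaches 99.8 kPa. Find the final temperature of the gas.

254 K

P₁ = nRT₁/V₁ = 4.90×8.314×566/31.2 = 739 kPa.
Adiabatic: T₂/T₁ = (P₂/P₁)^((γ−1)/γ) ⇒ T₂ = 566×(0.135)^0.400 = 254 K; V₂ = 104 L.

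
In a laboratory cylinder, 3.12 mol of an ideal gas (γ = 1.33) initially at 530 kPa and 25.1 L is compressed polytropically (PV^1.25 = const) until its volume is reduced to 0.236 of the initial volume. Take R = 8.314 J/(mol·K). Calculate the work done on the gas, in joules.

23100 J

T₁ = P₁V₁/(nR) = 530×25.1/(3.12×8.314) = 513 K.
Polytropic n=1.25: T₂ = T₁(V₁/V₂)^(n−1) = 513×(4.24)^0.25 = 736 K; P₂ = P₁(V₁/V₂)^n = 3220 kPa.
W = (P₁V₁−P₂V₂)/(n−1) = (530×25.1−3220×5.92)/0.25 = -23100 J.
Work done on the gas = −W_by = 23100 J.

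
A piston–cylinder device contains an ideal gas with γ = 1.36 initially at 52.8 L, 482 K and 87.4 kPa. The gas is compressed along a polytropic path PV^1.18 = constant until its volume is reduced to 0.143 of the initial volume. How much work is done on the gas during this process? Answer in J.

n = P₁V₁/(RT₁) = 87.4×52.8/(8.314×482) = 1.15 mol.
Polytropic n=1.18: T₂ = T₁(V₁/V₂)^(n−1) = 482×(6.99)^0.18 = 684 K; P₂ = P₁(V₁/V₂)^n = 867 kPa.
W = (P₁V₁−P₂V₂)/(n−1) = (87.4×52.8−867×7.55)/0.18 = -10700 J.
Work done on the gas = −W_by = 10700 J.

10700 J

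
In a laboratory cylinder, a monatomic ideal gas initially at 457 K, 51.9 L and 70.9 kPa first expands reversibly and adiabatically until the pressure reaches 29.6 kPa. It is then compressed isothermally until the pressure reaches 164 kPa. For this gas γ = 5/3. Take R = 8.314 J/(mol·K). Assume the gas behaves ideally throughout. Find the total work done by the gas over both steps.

n = P₁V₁/(RT₁) = 70.9×51.9/(8.314×457) = 0.968 mol.
Step 1 — Adiabatic: T₂/T₁ = (P₂/P₁)^((γ−1)/γ) ⇒ T₂ = 457×(0.417)^0.400 = 322 K; V₂ = 87.7 L.
ΔU = nCvΔT = 0.968×12.5×(322−457) = -1630 J.
Q = 0 for an adiabatic process, so W = −ΔU = 1630 J.
State after step 1: P = 29.6 kPa, V = 87.7 L, T = 322 K.
Step 2 — Isothermal: T stays 322 K; PV = const ⇒ V₂ = 15.8 L, P₂ = 164 kPa.
ΔU = 0 (ideal gas, T constant).
W = nRT ln(V₂/V₁) = 0.968×8.314×322×ln(0.180) = -4440 J.
Q = ΔU + W = -4440 J.
Net over both steps: W = -2810 J, Q = -4440 J, ΔU = -1630 J.

-2810 J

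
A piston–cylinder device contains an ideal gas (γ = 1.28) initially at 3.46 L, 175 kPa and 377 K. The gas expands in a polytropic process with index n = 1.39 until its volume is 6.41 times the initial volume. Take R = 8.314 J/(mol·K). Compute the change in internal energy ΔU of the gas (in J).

-1110 J

n = P₁V₁/(RT₁) = 175×3.46/(8.314×377) = 0.193 mol.
Polytropic n=1.39: T₂ = T₁(V₁/V₂)^(n−1) = 377×(0.156)^0.39 = 183 K; P₂ = P₁(V₁/V₂)^n = 13.2 kPa.
For an ideal gas ΔU = nCvΔT with Cv = R/(γ−1) = 29.7 J/(mol·K).
ΔU = 0.193×29.7×(183−377) = -1110 J.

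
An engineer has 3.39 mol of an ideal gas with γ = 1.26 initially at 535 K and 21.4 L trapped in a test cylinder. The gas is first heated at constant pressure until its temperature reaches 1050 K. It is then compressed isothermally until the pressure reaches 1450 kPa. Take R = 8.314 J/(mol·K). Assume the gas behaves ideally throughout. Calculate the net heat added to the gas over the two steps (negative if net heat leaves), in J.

49000 J

P₁ = nRT₁/V₁ = 3.39×8.314×535/21.4 = 705 kPa.
Step 1 — Isobaric: P stays 705 kPa; V/T = const ⇒ T₂ = 1050 K, V₂ = 42.0 L.
W = PΔV = 705×(42.0−21.4) kPa·L = 14500 J.
ΔU = nCvΔT = 3.39×32.0×(1050−535) = 55800 J.
Q = ΔU + W = nCpΔT = 70300 J.
State after step 1: P = 705 kPa, V = 42.0 L, T = 1050 K.
Step 2 — Isothermal: T stays 1050 K; PV = const ⇒ V₂ = 20.4 L, P₂ = 1450 kPa.
ΔU = 0 (ideal gas, T constant).
W = nRT ln(V₂/V₁) = 3.39×8.314×1050×ln(0.486) = -21400 J.
Q = ΔU + W = -21400 J.
Net over both steps: W = -6840 J, Q = 49000 J, ΔU = 55800 J.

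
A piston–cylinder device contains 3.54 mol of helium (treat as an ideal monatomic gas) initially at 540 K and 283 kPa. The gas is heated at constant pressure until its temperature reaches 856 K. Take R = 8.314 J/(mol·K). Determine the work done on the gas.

-9300 J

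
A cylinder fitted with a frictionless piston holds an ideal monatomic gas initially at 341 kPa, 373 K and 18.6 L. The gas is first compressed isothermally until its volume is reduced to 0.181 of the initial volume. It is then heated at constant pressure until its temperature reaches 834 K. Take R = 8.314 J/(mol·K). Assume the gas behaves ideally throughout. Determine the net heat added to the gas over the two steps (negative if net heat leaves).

8760 J

n = P₁V₁/(RT₁) = 341×18.6/(8.314×373) = 2.05 mol.
Step 1 — Isothermal: T stays 373 K; PV = const ⇒ V₂ = 3.37 L, P₂ = 1880 kPa.
ΔU = 0 (ideal gas, T constant).
W = nRT ln(V₂/V₁) = 2.05×8.314×373×ln(0.181) = -10800 J.
Q = ΔU + W = -10800 J.
State after step 1: P = 1880 kPa, V = 3.37 L, T = 373 K.
Step 2 — Isobaric: P stays 1880 kPa; V/T = const ⇒ T₂ = 834 K, V₂ = 7.53 L.
W = PΔV = 1880×(7.53−3.37) kPa·L = 7840 J.
ΔU = nCvΔT = 2.05×12.5×(834−373) = 11800 J.
Q = ΔU + W = nCpΔT = 19600 J.
Net over both steps: W = -3000 J, Q = 8760 J, ΔU = 11800 J.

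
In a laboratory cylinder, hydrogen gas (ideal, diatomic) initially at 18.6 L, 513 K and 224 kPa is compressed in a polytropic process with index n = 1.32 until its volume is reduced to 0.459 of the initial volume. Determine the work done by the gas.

n = P₁V₁/(RT₁) = 224×18.6/(8.314×513) = 0.977 mol.
Polytropic n=1.32: T₂ = T₁(V₁/V₂)^(n−1) = 513×(2.18)^0.32 = 658 K; P₂ = P₁(V₁/V₂)^n = 626 kPa.
W = (P₁V₁−P₂V₂)/(n−1) = (224×18.6−626×8.54)/0.32 = -3680 J.

-3680 J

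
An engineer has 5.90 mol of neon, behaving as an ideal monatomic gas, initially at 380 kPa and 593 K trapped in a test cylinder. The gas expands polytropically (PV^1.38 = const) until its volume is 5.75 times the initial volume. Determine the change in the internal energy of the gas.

-21200 J

V₁ = nRT₁/P₁ = 5.90×8.314×593/380 = 76.5 L.
Polytropic n=1.38: T₂ = T₁(V₁/V₂)^(n−1) = 593×(0.174)^0.38 = 305 K; P₂ = P₁(V₁/V₂)^n = 34.0 kPa.
For an ideal gas ΔU = nCvΔT with Cv = (3/2)R = 12.5 J/(mol·K).
ΔU = 5.90×12.5×(305−593) = -21200 J.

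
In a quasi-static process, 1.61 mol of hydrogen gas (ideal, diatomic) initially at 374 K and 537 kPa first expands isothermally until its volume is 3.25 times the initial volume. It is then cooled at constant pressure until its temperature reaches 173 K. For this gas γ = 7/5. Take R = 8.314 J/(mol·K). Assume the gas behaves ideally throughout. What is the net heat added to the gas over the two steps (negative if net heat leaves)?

-3520 J

V₁ = nRT₁/P₁ = 1.61×8.314×374/537 = 9.32 L.
Step 1 — Isothermal: T stays 374 K; PV = const ⇒ V₂ = 30.3 L, P₂ = 165 kPa.
ΔU = 0 (ideal gas, T constant).
W = nRT ln(V₂/V₁) = 1.61×8.314×374×ln(3.25) = 5900 J.
Q = ΔU + W = 5900 J.
State after step 1: P = 165 kPa, V = 30.3 L, T = 374 K.
Step 2 — Isobaric: P stays 165 kPa; V/T = const ⇒ T₂ = 173 K, V₂ = 14.0 L.
W = PΔV = 165×(14.0−30.3) kPa·L = -2690 J.
ΔU = nCvΔT = 1.61×20.8×(173−374) = -6730 J.
Q = ΔU + W = nCpΔT = -9420 J.
Net over both steps: W = 3210 J, Q = -3520 J, ΔU = -6730 J.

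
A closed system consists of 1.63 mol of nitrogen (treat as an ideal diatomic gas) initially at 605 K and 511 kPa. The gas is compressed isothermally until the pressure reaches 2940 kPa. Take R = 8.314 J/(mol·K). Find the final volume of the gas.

2.79 L

V₁ = nRT₁/P₁ = 1.63×8.314×605/511 = 16.0 L.
Isothermal: T stays 605 K; PV = const ⇒ V₂ = 2.79 L, P₂ = 2940 kPa.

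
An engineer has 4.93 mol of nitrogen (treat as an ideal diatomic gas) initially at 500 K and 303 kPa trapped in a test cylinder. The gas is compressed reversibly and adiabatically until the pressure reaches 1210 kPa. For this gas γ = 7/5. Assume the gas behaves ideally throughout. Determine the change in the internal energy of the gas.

24900 J

V₁ = nRT₁/P₁ = 4.93×8.314×500/303 = 67.6 L.
Adiabatic: T₂/T₁ = (P₂/P₁)^((γ−1)/γ) ⇒ T₂ = 500×(3.99)^0.286 = 743 K; V₂ = 25.2 L.
For an ideal gas ΔU = nCvΔT with Cv = (5/2)R = 20.8 J/(mol·K).
ΔU = 4.93×20.8×(743−500) = 24900 J.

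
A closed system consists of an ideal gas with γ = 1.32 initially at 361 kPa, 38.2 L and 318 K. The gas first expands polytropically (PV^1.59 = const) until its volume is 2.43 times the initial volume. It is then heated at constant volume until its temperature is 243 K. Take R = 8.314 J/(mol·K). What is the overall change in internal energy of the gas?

n = P₁V₁/(RT₁) = 361×38.2/(8.314×318) = 5.22 mol.
Step 1 — Polytropic n=1.59: T₂ = T₁(V₁/V₂)^(n−1) = 318×(0.412)^0.59 = 188 K; P₂ = P₁(V₁/V₂)^n = 88.0 kPa.
W = (P₁V₁−P₂V₂)/(n−1) = (361×38.2−88.0×92.8)/0.59 = 9530 J.
ΔU = nCvΔT = 5.22×26.0×(188−318) = -17600 J.
Q = ΔU + W = -8040 J.
State after step 1: P = 88.0 kPa, V = 92.8 L, T = 188 K.
Step 2 — Isochoric: V stays 92.8 L; P/T = const ⇒ T₂ = 243 K, P₂ = 114 kPa.
W = 0 (no volume change).
ΔU = nCvΔT = 5.22×26.0×(243−188) = 7410 J.
Q = ΔU = 7410 J.
Net over both steps: W = 9530 J, Q = -633 J, ΔU = -10200 J.

-10200 J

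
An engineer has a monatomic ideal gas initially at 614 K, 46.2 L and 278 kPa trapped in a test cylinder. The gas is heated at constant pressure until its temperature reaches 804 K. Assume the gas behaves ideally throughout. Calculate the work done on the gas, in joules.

-3970 J

n = P₁V₁/(RT₁) = 278×46.2/(8.314×614) = 2.52 mol.
Isobaric: P stays 278 kPa; V/T = const ⇒ T₂ = 804 K, V₂ = 60.5 L.
W = PΔV = 278×(60.5−46.2) kPa·L = 3970 J.
Work done on the gas = −W_by = -3970 J.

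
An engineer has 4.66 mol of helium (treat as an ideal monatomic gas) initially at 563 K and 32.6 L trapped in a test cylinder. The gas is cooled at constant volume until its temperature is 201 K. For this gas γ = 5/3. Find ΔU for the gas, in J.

-21000 J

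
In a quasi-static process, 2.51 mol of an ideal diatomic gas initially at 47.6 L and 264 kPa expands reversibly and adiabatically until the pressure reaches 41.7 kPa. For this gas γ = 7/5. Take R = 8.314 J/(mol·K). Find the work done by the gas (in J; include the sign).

12900 J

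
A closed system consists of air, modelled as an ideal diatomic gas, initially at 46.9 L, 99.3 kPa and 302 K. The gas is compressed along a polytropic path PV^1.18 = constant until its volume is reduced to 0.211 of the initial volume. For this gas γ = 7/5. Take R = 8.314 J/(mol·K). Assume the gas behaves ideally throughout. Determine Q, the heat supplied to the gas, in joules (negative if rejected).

-4600 J

n = P₁V₁/(RT₁) = 99.3×46.9/(8.314×302) = 1.85 mol.
Polytropic n=1.18: T₂ = T₁(V₁/V₂)^(n−1) = 302×(4.74)^0.18 = 400 K; P₂ = P₁(V₁/V₂)^n = 623 kPa.
W = (P₁V₁−P₂V₂)/(n−1) = (99.3×46.9−623×9.90)/0.18 = -8360 J.
ΔU = nCvΔT = 1.85×20.8×(400−302) = 3760 J.
Q = ΔU + W = -4600 J.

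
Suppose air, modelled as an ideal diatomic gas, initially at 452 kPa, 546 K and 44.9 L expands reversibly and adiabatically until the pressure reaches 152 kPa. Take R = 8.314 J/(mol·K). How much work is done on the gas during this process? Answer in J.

n = P₁V₁/(RT₁) = 452×44.9/(8.314×546) = 4.47 mol.
Adiabatic: T₂/T₁ = (P₂/P₁)^((γ−1)/γ) ⇒ T₂ = 546×(0.336)^0.286 = 400 K; V₂ = 97.8 L.
ΔU = nCvΔT = 4.47×20.8×(400−546) = -13600 J.
Q = 0 for an adiabatic process, so W = −ΔU = 13600 J.
Work done on the gas = −W_by = -13600 J.

-13600 J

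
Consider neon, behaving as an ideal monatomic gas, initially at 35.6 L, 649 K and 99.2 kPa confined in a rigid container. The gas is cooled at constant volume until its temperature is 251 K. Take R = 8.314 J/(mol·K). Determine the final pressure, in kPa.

38.4 kPa

Isochoric: V stays 35.6 L; P/T = const ⇒ T₂ = 251 K, P₂ = 38.4 kPa.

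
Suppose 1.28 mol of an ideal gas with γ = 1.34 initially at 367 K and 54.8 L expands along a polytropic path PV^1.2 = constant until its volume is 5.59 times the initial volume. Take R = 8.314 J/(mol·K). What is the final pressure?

P₁ = nRT₁/V₁ = 1.28×8.314×367/54.8 = 71.3 kPa.
Polytropic n=1.2: T₂ = T₁(V₁/V₂)^(n−1) = 367×(0.179)^0.20 = 260 K; P₂ = P₁(V₁/V₂)^n = 9.04 kPa.

9.04 kPa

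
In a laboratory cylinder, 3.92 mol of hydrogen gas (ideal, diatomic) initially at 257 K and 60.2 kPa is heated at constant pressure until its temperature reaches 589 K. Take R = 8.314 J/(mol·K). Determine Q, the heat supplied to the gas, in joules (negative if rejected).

37900 J

V₁ = nRT₁/P₁ = 3.92×8.314×257/60.2 = 139 L.
Isobaric: P stays 60.2 kPa; V/T = const ⇒ T₂ = 589 K, V₂ = 319 L.
W = PΔV = 60.2×(319−139) kPa·L = 10800 J.
ΔU = nCvΔT = 3.92×20.8×(589−257) = 27100 J.
Q = ΔU + W = nCpΔT = 37900 J.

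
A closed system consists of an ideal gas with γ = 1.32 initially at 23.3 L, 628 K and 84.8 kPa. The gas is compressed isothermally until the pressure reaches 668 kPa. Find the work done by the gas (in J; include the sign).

n = P₁V₁/(RT₁) = 84.8×23.3/(8.314×628) = 0.378 mol.
Isothermal: T stays 628 K; PV = const ⇒ V₂ = 2.96 L, P₂ = 668 kPa.
W = nRT ln(V₂/V₁) = 0.378×8.314×628×ln(0.127) = -4080 J.

-4080 J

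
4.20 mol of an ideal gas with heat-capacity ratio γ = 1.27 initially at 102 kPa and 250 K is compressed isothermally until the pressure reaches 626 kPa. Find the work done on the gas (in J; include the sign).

V₁ = nRT₁/P₁ = 4.20×8.314×250/102 = 85.6 L.
Isothermal: T stays 250 K; PV = const ⇒ V₂ = 13.9 L, P₂ = 626 kPa.
W = nRT ln(V₂/V₁) = 4.20×8.314×250×ln(0.163) = -15800 J.
Work done on the gas = −W_by = 15800 J.

15800 J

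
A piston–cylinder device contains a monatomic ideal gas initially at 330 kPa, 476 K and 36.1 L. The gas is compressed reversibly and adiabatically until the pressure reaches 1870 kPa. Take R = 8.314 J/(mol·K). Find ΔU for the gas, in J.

17900 J

n = P₁V₁/(RT₁) = 330×36.1/(8.314×476) = 3.01 mol.
Adiabatic: T₂/T₁ = (P₂/P₁)^((γ−1)/γ) ⇒ T₂ = 476×(5.67)^0.400 = 953 K; V₂ = 12.8 L.
For an ideal gas ΔU = nCvΔT with Cv = (3/2)R = 12.5 J/(mol·K).
ΔU = 3.01×12.5×(953−476) = 17900 J.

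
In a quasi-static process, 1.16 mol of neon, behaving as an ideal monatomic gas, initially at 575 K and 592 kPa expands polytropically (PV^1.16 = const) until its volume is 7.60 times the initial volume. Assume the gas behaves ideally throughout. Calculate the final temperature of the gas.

V₁ = nRT₁/P₁ = 1.16×8.314×575/592 = 9.37 L.
Polytropic n=1.16: T₂ = T₁(V₁/V₂)^(n−1) = 575×(0.132)^0.16 = 416 K; P₂ = P₁(V₁/V₂)^n = 56.3 kPa.

416 K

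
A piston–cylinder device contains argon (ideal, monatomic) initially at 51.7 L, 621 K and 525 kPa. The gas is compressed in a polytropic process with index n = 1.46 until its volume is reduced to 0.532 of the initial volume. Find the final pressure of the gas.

1320 kPa

Polytropic n=1.46: T₂ = T₁(V₁/V₂)^(n−1) = 621×(1.88)^0.46 = 830 K; P₂ = P₁(V₁/V₂)^n = 1320 kPa.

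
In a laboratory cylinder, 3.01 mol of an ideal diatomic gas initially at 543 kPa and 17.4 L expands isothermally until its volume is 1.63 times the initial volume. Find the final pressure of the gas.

T₁ = P₁V₁/(nR) = 543×17.4/(3.01×8.314) = 378 K.
Isothermal: T stays 378 K; PV = const ⇒ V₂ = 28.4 L, P₂ = 333 kPa.

333 kPa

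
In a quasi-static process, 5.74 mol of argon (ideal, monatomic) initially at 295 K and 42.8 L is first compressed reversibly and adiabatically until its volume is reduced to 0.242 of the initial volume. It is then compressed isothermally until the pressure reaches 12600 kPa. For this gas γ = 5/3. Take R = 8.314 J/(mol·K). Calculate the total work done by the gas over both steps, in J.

-79700 J

P₁ = nRT₁/V₁ = 5.74×8.314×295/42.8 = 329 kPa.
Step 1 — Adiabatic: TV^(γ−1) = const ⇒ T₂ = 295×(4.13)^0.667 = 760 K; PV^γ = const ⇒ P₂ = 3500 kPa.
ΔU = nCvΔT = 5.74×12.5×(760−295) = 33300 J.
Q = 0 for an adiabatic process, so W = −ΔU = -33300 J.
State after step 1: P = 3500 kPa, V = 10.4 L, T = 760 K.
Step 2 — Isothermal: T stays 760 K; PV = const ⇒ V₂ = 2.88 L, P₂ = 12600 kPa.
ΔU = 0 (ideal gas, T constant).
W = nRT ln(V₂/V₁) = 5.74×8.314×760×ln(0.278) = -46400 J.
Q = ΔU + W = -46400 J.
Net over both steps: W = -79700 J, Q = -46400 J, ΔU = 33300 J.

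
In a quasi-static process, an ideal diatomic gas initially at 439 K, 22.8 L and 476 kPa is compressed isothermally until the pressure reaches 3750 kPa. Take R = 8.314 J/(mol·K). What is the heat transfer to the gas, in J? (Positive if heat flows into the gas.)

n = P₁V₁/(RT₁) = 476×22.8/(8.314×439) = 2.97 mol.
Isothermal: T stays 439 K; PV = const ⇒ V₂ = 2.89 L, P₂ = 3750 kPa.
ΔU = 0 (ideal gas, T constant).
W = nRT ln(V₂/V₁) = 2.97×8.314×439×ln(0.127) = -22400 J.
Q = ΔU + W = -22400 J.

-22400 J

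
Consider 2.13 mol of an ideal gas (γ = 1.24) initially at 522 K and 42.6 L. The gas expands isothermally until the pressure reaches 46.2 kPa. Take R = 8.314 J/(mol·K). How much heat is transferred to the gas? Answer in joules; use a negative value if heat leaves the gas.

P₁ = nRT₁/V₁ = 2.13×8.314×522/42.6 = 217 kPa.
Isothermal: T stays 522 K; PV = const ⇒ V₂ = 200 L, P₂ = 46.2 kPa.
ΔU = 0 (ideal gas, T constant).
W = nRT ln(V₂/V₁) = 2.13×8.314×522×ln(4.70) = 14300 J.
Q = ΔU + W = 14300 J.

14300 J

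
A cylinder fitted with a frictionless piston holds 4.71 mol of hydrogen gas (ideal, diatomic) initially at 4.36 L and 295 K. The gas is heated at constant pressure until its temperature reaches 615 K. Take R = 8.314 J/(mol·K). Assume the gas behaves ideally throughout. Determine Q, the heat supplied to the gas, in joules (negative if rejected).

43900 J

P₁ = nRT₁/V₁ = 4.71×8.314×295/4.36 = 2650 kPa.
Isobaric: P stays 2650 kPa; V/T = const ⇒ T₂ = 615 K, V₂ = 9.09 L.
W = PΔV = 2650×(9.09−4.36) kPa·L = 12500 J.
ΔU = nCvΔT = 4.71×20.8×(615−295) = 31300 J.
Q = ΔU + W = nCpΔT = 43900 J.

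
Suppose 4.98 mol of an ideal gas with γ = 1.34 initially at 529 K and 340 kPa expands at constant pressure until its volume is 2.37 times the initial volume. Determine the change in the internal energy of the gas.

88300 J

V₁ = nRT₁/P₁ = 4.98×8.314×529/340 = 64.4 L.
Isobaric: P stays 340 kPa; V/T = const ⇒ T₂ = 1250 K, V₂ = 153 L.
For an ideal gas ΔU = nCvΔT with Cv = R/(γ−1) = 24.5 J/(mol·K).
ΔU = 4.98×24.5×(1250−529) = 88300 J.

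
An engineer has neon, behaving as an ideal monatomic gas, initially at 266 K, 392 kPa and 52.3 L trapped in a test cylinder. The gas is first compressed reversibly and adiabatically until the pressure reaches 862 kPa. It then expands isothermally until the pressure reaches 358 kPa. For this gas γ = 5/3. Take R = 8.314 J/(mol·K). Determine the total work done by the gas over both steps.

13300 J

n = P₁V₁/(RT₁) = 392×52.3/(8.314×266) = 9.27 mol.
Step 1 — Adiabatic: T₂/T₁ = (P₂/P₁)^((γ−1)/γ) ⇒ T₂ = 266×(2.20)^0.400 = 365 K; V₂ = 32.6 L.
ΔU = nCvΔT = 9.27×12.5×(365−266) = 11400 J.
Q = 0 for an adiabatic process, so W = −ΔU = -11400 J.
State after step 1: P = 862 kPa, V = 32.6 L, T = 365 K.
Step 2 — Isothermal: T stays 365 K; PV = const ⇒ V₂ = 78.5 L, P₂ = 358 kPa.
ΔU = 0 (ideal gas, T constant).
W = nRT ln(V₂/V₁) = 9.27×8.314×365×ln(2.41) = 24700 J.
Q = ΔU + W = 24700 J.
Net over both steps: W = 13300 J, Q = 24700 J, ΔU = 11400 J.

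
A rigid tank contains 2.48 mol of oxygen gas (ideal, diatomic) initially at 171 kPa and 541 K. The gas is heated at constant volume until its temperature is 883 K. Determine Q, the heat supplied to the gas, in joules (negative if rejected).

V₁ = nRT₁/P₁ = 2.48×8.314×541/171 = 65.2 L.
Isochoric: V stays 65.2 L; P/T = const ⇒ T₂ = 883 K, P₂ = 279 kPa.
W = 0 (no volume change).
ΔU = nCvΔT = 2.48×20.8×(883−541) = 17600 J.
Q = ΔU = 17600 J.

17600 J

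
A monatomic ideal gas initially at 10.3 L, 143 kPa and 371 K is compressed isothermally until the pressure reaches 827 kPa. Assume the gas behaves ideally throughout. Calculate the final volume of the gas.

1.78 L

Isothermal: T stays 371 K; PV = const ⇒ V₂ = 1.78 L, P₂ = 827 kPa.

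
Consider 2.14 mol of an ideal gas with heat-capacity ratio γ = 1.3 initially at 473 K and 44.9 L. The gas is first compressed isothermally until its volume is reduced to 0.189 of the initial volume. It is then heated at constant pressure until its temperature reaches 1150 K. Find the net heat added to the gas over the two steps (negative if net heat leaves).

P₁ = nRT₁/V₁ = 2.14×8.314×473/44.9 = 187 kPa.
Step 1 — Isothermal: T stays 473 K; PV = const ⇒ V₂ = 8.49 L, P₂ = 992 kPa.
ΔU = 0 (ideal gas, T constant).
W = nRT ln(V₂/V₁) = 2.14×8.314×473×ln(0.189) = -14000 J.
Q = ΔU + W = -14000 J.
State after step 1: P = 992 kPa, V = 8.49 L, T = 473 K.
Step 2 — Isobaric: P stays 992 kPa; V/T = const ⇒ T₂ = 1150 K, V₂ = 20.6 L.
W = PΔV = 992×(20.6−8.49) kPa·L = 12000 J.
ΔU = nCvΔT = 2.14×27.7×(1150−473) = 40200 J.
Q = ΔU + W = nCpΔT = 52200 J.
Net over both steps: W = -1980 J, Q = 38200 J, ΔU = 40200 J.

38200 J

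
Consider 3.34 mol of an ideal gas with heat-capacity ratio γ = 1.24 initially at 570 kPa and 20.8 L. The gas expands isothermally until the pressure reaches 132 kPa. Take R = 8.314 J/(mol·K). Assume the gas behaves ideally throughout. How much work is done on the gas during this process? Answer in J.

-17300 J

T₁ = P₁V₁/(nR) = 570×20.8/(3.34×8.314) = 427 K.
Isothermal: T stays 427 K; PV = const ⇒ V₂ = 89.8 L, P₂ = 132 kPa.
W = nRT ln(V₂/V₁) = 3.34×8.314×427×ln(4.32) = 17300 J.
Work done on the gas = −W_by = -17300 J.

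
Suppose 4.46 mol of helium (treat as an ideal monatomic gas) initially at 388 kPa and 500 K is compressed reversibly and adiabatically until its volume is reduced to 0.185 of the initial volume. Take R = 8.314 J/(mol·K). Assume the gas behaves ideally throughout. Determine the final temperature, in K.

1540 K

V₁ = nRT₁/P₁ = 4.46×8.314×500/388 = 47.8 L.
Adiabatic: TV^(γ−1) = const ⇒ T₂ = 500×(5.41)^0.667 = 1540 K; PV^γ = const ⇒ P₂ = 6460 kPa.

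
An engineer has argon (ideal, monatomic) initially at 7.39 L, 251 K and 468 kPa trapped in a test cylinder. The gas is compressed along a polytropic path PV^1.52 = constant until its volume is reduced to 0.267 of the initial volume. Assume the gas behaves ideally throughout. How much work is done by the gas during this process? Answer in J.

-6570 J

n = P₁V₁/(RT₁) = 468×7.39/(8.314×251) = 1.66 mol.
Polytropic n=1.52: T₂ = T₁(V₁/V₂)^(n−1) = 251×(3.75)^0.52 = 499 K; P₂ = P₁(V₁/V₂)^n = 3480 kPa.
W = (P₁V₁−P₂V₂)/(n−1) = (468×7.39−3480×1.97)/0.52 = -6570 J.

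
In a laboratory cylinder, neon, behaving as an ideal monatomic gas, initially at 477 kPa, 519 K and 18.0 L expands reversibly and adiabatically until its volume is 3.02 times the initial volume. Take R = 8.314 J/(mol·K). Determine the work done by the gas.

n = P₁V₁/(RT₁) = 477×18.0/(8.314×519) = 1.99 mol.
Adiabatic: TV^(γ−1) = const ⇒ T₂ = 519×(0.331)^0.667 = 248 K; PV^γ = const ⇒ P₂ = 75.6 kPa.
ΔU = nCvΔT = 1.99×12.5×(248−519) = -6710 J.
Q = 0 for an adiabatic process, so W = −ΔU = 6710 J.

6710 J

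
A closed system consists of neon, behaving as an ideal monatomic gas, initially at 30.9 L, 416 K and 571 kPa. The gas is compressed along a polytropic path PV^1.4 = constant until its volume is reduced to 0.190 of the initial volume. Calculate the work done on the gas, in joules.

n = P₁V₁/(RT₁) = 571×30.9/(8.314×416) = 5.10 mol.
Polytropic n=1.4: T₂ = T₁(V₁/V₂)^(n−1) = 416×(5.26)^0.40 = 808 K; P₂ = P₁(V₁/V₂)^n = 5840 kPa.
W = (P₁V₁−P₂V₂)/(n−1) = (571×30.9−5840×5.87)/0.40 = -41600 J.
Work done on the gas = −W_by = 41600 J.

41600 J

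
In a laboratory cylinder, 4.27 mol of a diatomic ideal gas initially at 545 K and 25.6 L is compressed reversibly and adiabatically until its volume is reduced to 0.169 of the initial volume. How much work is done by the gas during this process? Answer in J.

-50100 J

P₁ = nRT₁/V₁ = 4.27×8.314×545/25.6 = 756 kPa.
Adiabatic: TV^(γ−1) = const ⇒ T₂ = 545×(5.92)^0.400 = 1110 K; PV^γ = const ⇒ P₂ = 9110 kPa.
ΔU = nCvΔT = 4.27×20.8×(1110−545) = 50100 J.
Q = 0 for an adiabatic process, so W = −ΔU = -50100 J.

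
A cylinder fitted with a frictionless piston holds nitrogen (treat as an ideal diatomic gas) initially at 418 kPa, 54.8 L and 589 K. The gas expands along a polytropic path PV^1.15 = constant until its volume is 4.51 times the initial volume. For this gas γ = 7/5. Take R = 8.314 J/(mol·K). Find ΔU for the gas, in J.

n = P₁V₁/(RT₁) = 418×54.8/(8.314×589) = 4.68 mol.
Polytropic n=1.15: T₂ = T₁(V₁/V₂)^(n−1) = 589×(0.222)^0.15 = 470 K; P₂ = P₁(V₁/V₂)^n = 73.9 kPa.
For an ideal gas ΔU = nCvΔT with Cv = (5/2)R = 20.8 J/(mol·K).
ΔU = 4.68×20.8×(470−589) = -11600 J.

-11600 J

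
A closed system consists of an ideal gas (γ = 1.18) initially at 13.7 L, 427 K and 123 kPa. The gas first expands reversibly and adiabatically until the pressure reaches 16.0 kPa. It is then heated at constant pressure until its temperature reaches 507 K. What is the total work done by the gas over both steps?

3270 J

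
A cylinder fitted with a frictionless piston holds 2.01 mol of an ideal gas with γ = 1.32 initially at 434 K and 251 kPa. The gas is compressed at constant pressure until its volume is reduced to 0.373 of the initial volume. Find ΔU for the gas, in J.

-14200 J

V₁ = nRT₁/P₁ = 2.01×8.314×434/251 = 28.9 L.
Isobaric: P stays 251 kPa; V/T = const ⇒ T₂ = 162 K, V₂ = 10.8 L.
For an ideal gas ΔU = nCvΔT with Cv = R/(γ−1) = 26.0 J/(mol·K).
ΔU = 2.01×26.0×(162−434) = -14200 J.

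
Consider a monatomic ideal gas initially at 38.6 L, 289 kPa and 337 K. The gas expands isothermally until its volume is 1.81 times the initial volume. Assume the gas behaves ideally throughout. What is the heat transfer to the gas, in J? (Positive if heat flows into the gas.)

6620 J

n = P₁V₁/(RT₁) = 289×38.6/(8.314×337) = 3.98 mol.
Isothermal: T stays 337 K; PV = const ⇒ V₂ = 69.9 L, P₂ = 160 kPa.
ΔU = 0 (ideal gas, T constant).
W = nRT ln(V₂/V₁) = 3.98×8.314×337×ln(1.81) = 6620 J.
Q = ΔU + W = 6620 J.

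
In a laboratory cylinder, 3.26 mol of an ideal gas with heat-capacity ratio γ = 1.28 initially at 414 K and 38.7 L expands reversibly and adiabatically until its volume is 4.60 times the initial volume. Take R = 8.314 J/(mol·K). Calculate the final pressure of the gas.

41.1 kPa

P₁ = nRT₁/V₁ = 3.26×8.314×414/38.7 = 290 kPa.
Adiabatic: TV^(γ−1) = const ⇒ T₂ = 414×(0.217)^0.280 = 270 K; PV^γ = const ⇒ P₂ = 41.1 kPa.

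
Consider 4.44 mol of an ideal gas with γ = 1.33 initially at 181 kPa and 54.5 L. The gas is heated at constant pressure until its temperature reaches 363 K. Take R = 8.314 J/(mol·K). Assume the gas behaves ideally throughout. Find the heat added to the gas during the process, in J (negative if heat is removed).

14200 J

T₁ = P₁V₁/(nR) = 181×54.5/(4.44×8.314) = 267 K.
Isobaric: P stays 181 kPa; V/T = const ⇒ T₂ = 363 K, V₂ = 74.0 L.
W = PΔV = 181×(74.0−54.5) kPa·L = 3540 J.
ΔU = nCvΔT = 4.44×25.2×(363−267) = 10700 J.
Q = ΔU + W = nCpΔT = 14200 J.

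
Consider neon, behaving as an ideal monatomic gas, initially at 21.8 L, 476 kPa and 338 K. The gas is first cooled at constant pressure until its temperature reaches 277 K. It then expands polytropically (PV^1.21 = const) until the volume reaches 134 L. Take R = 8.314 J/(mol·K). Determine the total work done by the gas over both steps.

12100 J

n = P₁V₁/(RT₁) = 476×21.8/(8.314×338) = 3.69 mol.
Step 1 — Isobaric: P stays 476 kPa; V/T = const ⇒ T₂ = 277 K, V₂ = 17.9 L.
W = PΔV = 476×(17.9−21.8) kPa·L = -1870 J.
ΔU = nCvΔT = 3.69×12.5×(277−338) = -2810 J.
Q = ΔU + W = nCpΔT = -4680 J.
State after step 1: P = 476 kPa, V = 17.9 L, T = 277 K.
Step 2 — Polytropic n=1.21: T₂ = T₁(V₁/V₂)^(n−1) = 277×(0.133)^0.21 = 181 K; P₂ = P₁(V₁/V₂)^n = 41.6 kPa.
W = (P₁V₁−P₂V₂)/(n−1) = (476×17.9−41.6×134)/0.21 = 14000 J.
ΔU = nCvΔT = 3.69×12.5×(181−277) = -4400 J.
Q = ΔU + W = 9570 J.
Net over both steps: W = 12100 J, Q = 4890 J, ΔU = -7210 J.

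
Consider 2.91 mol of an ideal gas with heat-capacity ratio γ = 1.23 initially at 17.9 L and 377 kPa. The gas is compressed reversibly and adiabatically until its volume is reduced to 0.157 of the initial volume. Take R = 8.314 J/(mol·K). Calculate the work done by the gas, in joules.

-15600 J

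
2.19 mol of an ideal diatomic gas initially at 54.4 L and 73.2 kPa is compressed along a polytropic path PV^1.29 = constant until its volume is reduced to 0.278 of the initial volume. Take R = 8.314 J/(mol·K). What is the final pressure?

382 kPa

T₁ = P₁V₁/(nR) = 73.2×54.4/(2.19×8.314) = 219 K.
Polytropic n=1.29: T₂ = T₁(V₁/V₂)^(n−1) = 219×(3.60)^0.29 = 317 K; P₂ = P₁(V₁/V₂)^n = 382 kPa.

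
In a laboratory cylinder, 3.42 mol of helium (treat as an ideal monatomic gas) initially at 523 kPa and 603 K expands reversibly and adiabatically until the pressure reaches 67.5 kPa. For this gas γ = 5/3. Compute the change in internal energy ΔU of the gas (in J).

-14400 J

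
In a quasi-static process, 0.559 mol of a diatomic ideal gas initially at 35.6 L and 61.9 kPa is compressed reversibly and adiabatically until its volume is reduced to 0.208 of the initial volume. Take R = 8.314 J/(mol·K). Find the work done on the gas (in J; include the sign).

4820 J

T₁ = P₁V₁/(nR) = 61.9×35.6/(0.559×8.314) = 474 K.
Adiabatic: TV^(γ−1) = const ⇒ T₂ = 474×(4.81)^0.400 = 889 K; PV^γ = const ⇒ P₂ = 558 kPa.
ΔU = nCvΔT = 0.559×20.8×(889−474) = 4820 J.
Q = 0 for an adiabatic process, so W = −ΔU = -4820 J.
Work done on the gas = −W_by = 4820 J.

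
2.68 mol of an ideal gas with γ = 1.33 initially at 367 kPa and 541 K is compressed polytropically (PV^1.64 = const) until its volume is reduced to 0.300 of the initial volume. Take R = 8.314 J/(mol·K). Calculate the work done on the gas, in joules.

21900 J

V₁ = nRT₁/P₁ = 2.68×8.314×541/367 = 32.8 L.
Polytropic n=1.64: T₂ = T₁(V₁/V₂)^(n−1) = 541×(3.33)^0.64 = 1170 K; P₂ = P₁(V₁/V₂)^n = 2640 kPa.
W = (P₁V₁−P₂V₂)/(n−1) = (367×32.8−2640×9.85)/0.64 = -21900 J.
Work done on the gas = −W_by = 21900 J.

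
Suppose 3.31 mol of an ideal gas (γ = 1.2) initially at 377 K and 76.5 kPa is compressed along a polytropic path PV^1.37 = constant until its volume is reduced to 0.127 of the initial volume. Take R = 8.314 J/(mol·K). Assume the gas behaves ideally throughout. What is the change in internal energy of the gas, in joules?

V₁ = nRT₁/P₁ = 3.31×8.314×377/76.5 = 136 L.
Polytropic n=1.37: T₂ = T₁(V₁/V₂)^(n−1) = 377×(7.87)^0.37 = 809 K; P₂ = P₁(V₁/V₂)^n = 1290 kPa.
For an ideal gas ΔU = nCvΔT with Cv = R/(γ−1) = 41.6 J/(mol·K).
ΔU = 3.31×41.6×(809−377) = 59400 J.

59400 J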